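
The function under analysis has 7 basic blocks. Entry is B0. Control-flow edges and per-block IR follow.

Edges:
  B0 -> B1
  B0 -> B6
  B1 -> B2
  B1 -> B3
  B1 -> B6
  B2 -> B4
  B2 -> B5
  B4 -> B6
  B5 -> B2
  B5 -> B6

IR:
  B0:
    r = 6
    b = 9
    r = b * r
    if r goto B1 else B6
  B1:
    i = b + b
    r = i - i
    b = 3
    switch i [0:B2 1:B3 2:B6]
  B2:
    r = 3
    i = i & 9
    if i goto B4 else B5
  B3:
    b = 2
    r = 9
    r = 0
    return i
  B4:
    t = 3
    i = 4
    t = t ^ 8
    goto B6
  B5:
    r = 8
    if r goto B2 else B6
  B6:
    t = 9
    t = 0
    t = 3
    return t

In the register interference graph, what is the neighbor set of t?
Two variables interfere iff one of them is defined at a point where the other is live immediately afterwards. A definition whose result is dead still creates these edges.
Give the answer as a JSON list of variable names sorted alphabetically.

def/use:
  B0: {b,r} / ∅
  B1: {b,i,r} / {b}
  B2: {i,r} / {i}
  B3: {b,r} / {i}
  B4: {i,t} / ∅
  B5: {r} / ∅
  B6: {t} / ∅

Live sets:
  B0 li=∅ lo={b}
  B1 li={b} lo={i}
  B2 li={i} lo={i}
  B3 li={i} lo=∅
  B4 li=∅ lo=∅
  B5 li={i} lo={i}
  B6 li=∅ lo=∅

Interfere edges:
  b↔{i,r}
  i↔{b,r,t}
  r↔{b,i}
  t↔{i}

N(t) = ["i"]

Answer: ["i"]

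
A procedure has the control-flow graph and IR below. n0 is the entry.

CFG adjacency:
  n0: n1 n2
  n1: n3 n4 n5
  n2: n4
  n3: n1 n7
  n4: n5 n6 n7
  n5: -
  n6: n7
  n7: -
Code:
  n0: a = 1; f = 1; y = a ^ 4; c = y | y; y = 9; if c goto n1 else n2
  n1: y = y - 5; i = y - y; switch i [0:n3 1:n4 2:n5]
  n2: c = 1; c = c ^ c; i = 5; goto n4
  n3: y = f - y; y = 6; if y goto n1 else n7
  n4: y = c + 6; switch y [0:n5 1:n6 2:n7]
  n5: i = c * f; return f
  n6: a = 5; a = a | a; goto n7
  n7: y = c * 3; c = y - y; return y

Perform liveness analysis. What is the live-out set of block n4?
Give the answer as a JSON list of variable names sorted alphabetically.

Per-block:
  n0: def={a,c,f,y} ue=∅
  n1: def={i,y} ue={y}
  n2: def={c,i} ue=∅
  n3: def={y} ue={f,y}
  n4: def={y} ue={c}
  n5: def={i} ue={c,f}
  n6: def={a} ue=∅
  n7: def={c,y} ue={c}

Liveness:
  live n0: ∅→{c,f,y}
  live n1: {c,f,y}→{c,f,y}
  live n2: {f}→{c,f}
  live n3: {c,f,y}→{c,f,y}
  live n4: {c,f}→{c,f}
  live n5: {c,f}→∅
  live n6: {c}→{c}
  live n7: {c}→∅

live-out(n4) = ["c", "f"]

Answer: ["c", "f"]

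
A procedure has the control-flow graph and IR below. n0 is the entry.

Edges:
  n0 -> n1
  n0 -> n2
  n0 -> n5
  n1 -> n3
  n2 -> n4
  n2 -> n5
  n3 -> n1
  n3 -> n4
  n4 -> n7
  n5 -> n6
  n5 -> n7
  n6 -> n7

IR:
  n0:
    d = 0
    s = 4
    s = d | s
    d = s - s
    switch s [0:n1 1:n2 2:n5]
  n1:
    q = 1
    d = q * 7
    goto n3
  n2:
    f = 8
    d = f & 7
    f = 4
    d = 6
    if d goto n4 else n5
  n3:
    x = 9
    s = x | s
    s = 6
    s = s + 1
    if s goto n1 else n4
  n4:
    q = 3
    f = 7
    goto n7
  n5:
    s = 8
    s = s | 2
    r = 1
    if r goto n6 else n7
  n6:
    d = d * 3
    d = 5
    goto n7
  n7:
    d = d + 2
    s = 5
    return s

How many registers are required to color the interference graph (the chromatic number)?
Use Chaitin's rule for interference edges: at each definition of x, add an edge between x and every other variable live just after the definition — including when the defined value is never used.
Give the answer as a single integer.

def/use:
  n0: {d,s} / ∅
  n1: {d,q} / ∅
  n2: {d,f} / ∅
  n3: {s,x} / {s}
  n4: {f,q} / ∅
  n5: {r,s} / ∅
  n6: {d} / {d}
  n7: {d,s} / {d}

Backward fixpoint:
  n0: in=∅ out={d,s}
  n1: in={s} out={d,s}
  n2: in=∅ out={d}
  n3: in={d,s} out={d,s}
  n4: in={d} out={d}
  n5: in={d} out={d}
  n6: in={d} out={d}
  n7: in={d} out=∅

Interfere edges:
  d — {f,q,r,s,x}
  f — {d}
  q — {d,s}
  r — {d}
  s — {d,q,x}
  x — {d,s}

Registers:
  {d,q,s} pairwise interfere (3-clique) ⇒ χ ≥ 3
  3-colouring: r0={d}  r1={f,r,s}  r2={q,x}
  χ = 3

Answer: 3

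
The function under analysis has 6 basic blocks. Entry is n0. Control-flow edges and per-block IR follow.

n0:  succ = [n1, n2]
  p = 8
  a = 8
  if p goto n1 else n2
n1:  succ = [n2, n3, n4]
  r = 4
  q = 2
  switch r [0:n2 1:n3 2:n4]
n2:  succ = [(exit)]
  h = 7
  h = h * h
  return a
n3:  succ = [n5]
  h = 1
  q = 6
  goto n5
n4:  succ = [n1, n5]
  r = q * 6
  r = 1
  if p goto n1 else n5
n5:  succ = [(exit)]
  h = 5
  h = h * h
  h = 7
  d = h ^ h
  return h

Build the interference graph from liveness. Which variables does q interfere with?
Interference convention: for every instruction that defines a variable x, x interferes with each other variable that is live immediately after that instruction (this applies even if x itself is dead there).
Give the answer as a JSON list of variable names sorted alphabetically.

Per-block:
  n0: {a,p} / ∅
  n1: {q,r} / ∅
  n2: {h} / {a}
  n3: {h,q} / ∅
  n4: {r} / {p,q}
  n5: {d,h} / ∅

Liveness:
  n0 li=∅ lo={a,p}
  n1 li={a,p} lo={a,p,q}
  n2 li={a} lo=∅
  n3 li=∅ lo=∅
  n4 li={a,p,q} lo={a,p}
  n5 li=∅ lo=∅

Conflict graph:
  a↔{h,p,q,r}
  d↔{h}
  h↔{a,d}
  p↔{a,q,r}
  q↔{a,p,r}
  r↔{a,p,q}

N(q) = ["a", "p", "r"]

Answer: ["a", "p", "r"]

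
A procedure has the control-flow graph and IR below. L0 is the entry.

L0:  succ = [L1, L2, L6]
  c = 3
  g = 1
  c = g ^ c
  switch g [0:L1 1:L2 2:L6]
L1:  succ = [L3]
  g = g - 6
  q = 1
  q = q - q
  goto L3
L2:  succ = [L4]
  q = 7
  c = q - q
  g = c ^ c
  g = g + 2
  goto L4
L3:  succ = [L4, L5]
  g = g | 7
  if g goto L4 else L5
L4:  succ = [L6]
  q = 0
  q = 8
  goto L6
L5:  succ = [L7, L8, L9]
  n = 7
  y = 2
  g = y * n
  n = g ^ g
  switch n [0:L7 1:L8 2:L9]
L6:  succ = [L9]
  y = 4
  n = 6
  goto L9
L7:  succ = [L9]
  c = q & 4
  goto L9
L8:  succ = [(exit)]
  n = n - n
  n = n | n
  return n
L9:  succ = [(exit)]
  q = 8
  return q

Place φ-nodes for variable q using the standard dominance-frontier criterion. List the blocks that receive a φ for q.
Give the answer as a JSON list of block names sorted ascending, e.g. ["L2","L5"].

idom tree: L1←L0 L2←L0 L3←L1 L4←L0 L5←L3 L6←L0 L7←L5 L8←L5 L9←L0
Dom at joins:
  L4: preds {L2,L3}: {L0,L2} ∩ {L0,L1,L3} = {L0}; idom=L0
  L6: preds {L0,L4}: {L0} ∩ {L0,L4} = {L0}; idom=L0
  L9: preds {L5,L6,L7}: {L0,L1,L3,L5} ∩ {L0,L6} ∩ {L0,L1,L3,L5,L7} = {L0}; idom=L0

Frontier:
  join L4 pred L2: L2 stop@L0
  join L4 pred L3: L3→L1 stop@L0
  join L6 pred L0: · stop@L0
  join L6 pred L4: L4 stop@L0
  join L9 pred L5: L5→L3→L1 stop@L0
  join L9 pred L6: L6 stop@L0
  join L9 pred L7: L7→L5→L3→L1 stop@L0
  DF(L0)=∅
  DF(L1)={L4,L9}
  DF(L2)={L4}
  DF(L3)={L4,L9}
  DF(L4)={L6}
  DF(L5)={L9}
  DF(L6)={L9}
  DF(L7)={L9}
  DF(L8)=∅
  DF(L9)=∅

φ for q: defs {L1,L2,L4,L9}
  DF⁺ = {L4,L6,L9}

Answer: ["L4", "L6", "L9"]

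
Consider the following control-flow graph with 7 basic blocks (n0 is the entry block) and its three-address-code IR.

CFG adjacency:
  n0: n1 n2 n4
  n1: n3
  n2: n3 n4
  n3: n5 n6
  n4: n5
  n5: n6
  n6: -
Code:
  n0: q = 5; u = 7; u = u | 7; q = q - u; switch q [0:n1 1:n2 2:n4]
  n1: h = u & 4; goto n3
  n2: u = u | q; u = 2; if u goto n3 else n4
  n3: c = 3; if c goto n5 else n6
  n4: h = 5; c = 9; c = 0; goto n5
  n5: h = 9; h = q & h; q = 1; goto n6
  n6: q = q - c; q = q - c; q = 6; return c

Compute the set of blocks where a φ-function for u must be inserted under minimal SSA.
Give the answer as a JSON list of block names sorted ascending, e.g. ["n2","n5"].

Answer: ["n3", "n4", "n5", "n6"]

Analysis:
idom tree: n1←n0 n2←n0 n3←n0 n4←n0 n5←n0 n6←n0
Dom∩ at merges:
  n3: preds {n1,n2}: {n0,n1} ∩ {n0,n2} = {n0}; idom=n0
  n4: preds {n0,n2}: {n0} ∩ {n0,n2} = {n0}; idom=n0
  n5: preds {n3,n4}: {n0,n3} ∩ {n0,n4} = {n0}; idom=n0
  n6: preds {n3,n5}: {n0,n3} ∩ {n0,n5} = {n0}; idom=n0

DF derivation:
  n3←n1: walk n1 to n0
  n3←n2: walk n2 to n0
  n4←n0: walk · to n0
  n4←n2: walk n2 to n0
  n5←n3: walk n3 to n0
  n5←n4: walk n4 to n0
  n6←n3: walk n3 to n0
  n6←n5: walk n5 to n0
  n0: DF=∅
  n1: DF={n3}
  n2: DF={n3,n4}
  n3: DF={n5,n6}
  n4: DF={n5}
  n5: DF={n6}
  n6: DF=∅

φ for u: defs {n0,n2}
  DF⁺ = {n3,n4,n5,n6}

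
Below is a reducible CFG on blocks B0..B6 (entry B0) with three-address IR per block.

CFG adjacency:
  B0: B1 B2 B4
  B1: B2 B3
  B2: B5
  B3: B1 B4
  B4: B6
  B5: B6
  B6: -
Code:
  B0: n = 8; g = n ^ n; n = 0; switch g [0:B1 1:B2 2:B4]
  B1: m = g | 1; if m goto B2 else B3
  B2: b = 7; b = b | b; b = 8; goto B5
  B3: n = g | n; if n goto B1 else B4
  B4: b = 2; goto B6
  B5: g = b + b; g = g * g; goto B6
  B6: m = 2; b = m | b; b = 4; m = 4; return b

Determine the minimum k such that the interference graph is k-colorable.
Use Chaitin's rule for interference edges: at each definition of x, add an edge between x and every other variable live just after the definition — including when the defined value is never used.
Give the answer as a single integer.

Answer: 3

Derivation:
Per-block:
  B0 def {g,n} use ∅
  B1 def {m} use {g}
  B2 def {b} use ∅
  B3 def {n} use {g,n}
  B4 def {b} use ∅
  B5 def {g} use {b}
  B6 def {b,m} use {b}

Backward fixpoint:
  live B0: ∅→{g,n}
  live B1: {g,n}→{g,n}
  live B2: ∅→{b}
  live B3: {g,n}→{g,n}
  live B4: ∅→{b}
  live B5: {b}→{b}
  live B6: {b}→∅

Interfere edges:
  b: {g,m}
  g: {b,m,n}
  m: {b,g,n}
  n: {g,m}

Registers:
  clique {b,g,m} ⇒ need ≥ 3
  assign b→c2 g→c0 m→c1 n→c2 — no edge inside a register ⇒ χ ≤ 3
  χ = 3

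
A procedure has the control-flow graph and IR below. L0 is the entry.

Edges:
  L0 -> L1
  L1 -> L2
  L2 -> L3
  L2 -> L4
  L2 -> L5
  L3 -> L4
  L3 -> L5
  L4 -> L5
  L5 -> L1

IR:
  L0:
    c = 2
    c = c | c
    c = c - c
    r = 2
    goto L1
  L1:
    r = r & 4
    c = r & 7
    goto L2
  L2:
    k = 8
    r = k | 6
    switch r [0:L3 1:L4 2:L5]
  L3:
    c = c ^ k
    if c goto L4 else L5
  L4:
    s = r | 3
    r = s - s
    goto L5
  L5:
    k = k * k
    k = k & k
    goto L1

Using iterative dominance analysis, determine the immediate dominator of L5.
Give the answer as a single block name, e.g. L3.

idom tree: L1←L0 L2←L1 L3←L2 L4←L2 L5←L2
Join-block Dom:
  L1: preds {L0,L5}: {L0} ∩ {L0,L1,L2,L5} = {L0}; idom=L0
  L4: preds {L2,L3}: {L0,L1,L2} ∩ {L0,L1,L2,L3} = {L0,L1,L2}; idom=L2
  L5: preds {L2,L3,L4}: {L0,L1,L2} ∩ {L0,L1,L2,L3} ∩ {L0,L1,L2,L4} = {L0,L1,L2}; idom=L2

idom(L5) = L2

Answer: L2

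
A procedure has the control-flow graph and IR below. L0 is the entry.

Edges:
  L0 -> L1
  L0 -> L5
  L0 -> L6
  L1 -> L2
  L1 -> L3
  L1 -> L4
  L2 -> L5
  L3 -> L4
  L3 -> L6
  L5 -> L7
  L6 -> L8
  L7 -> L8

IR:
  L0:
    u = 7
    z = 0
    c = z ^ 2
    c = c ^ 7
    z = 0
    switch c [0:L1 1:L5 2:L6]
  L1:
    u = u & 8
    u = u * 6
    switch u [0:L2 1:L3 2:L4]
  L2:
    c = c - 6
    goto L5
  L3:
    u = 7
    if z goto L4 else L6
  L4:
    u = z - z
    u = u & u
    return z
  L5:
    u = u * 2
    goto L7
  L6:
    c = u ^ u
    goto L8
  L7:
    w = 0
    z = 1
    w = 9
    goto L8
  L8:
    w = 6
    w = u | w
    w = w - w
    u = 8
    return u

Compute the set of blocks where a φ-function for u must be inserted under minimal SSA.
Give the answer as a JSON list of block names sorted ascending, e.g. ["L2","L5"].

idom tree: L1←L0 L2←L1 L3←L1 L4←L1 L5←L0 L6←L0 L7←L5 L8←L0
Join-block Dom:
  L4: preds {L1,L3}: {L0,L1} ∩ {L0,L1,L3} = {L0,L1}; idom=L1
  L5: preds {L0,L2}: {L0} ∩ {L0,L1,L2} = {L0}; idom=L0
  L6: preds {L0,L3}: {L0} ∩ {L0,L1,L3} = {L0}; idom=L0
  L8: preds {L6,L7}: {L0,L6} ∩ {L0,L5,L7} = {L0}; idom=L0

DF derivation:
  L4←L1: walk · to L1
  L4←L3: walk L3 to L1
  L5←L0: walk · to L0
  L5←L2: walk L2→L1 to L0
  L6←L0: walk · to L0
  L6←L3: walk L3→L1 to L0
  L8←L6: walk L6 to L0
  L8←L7: walk L7→L5 to L0
  DF(L0)=∅
  DF(L1)={L5,L6}
  DF(L2)={L5}
  DF(L3)={L4,L6}
  DF(L4)=∅
  DF(L5)={L8}
  DF(L6)={L8}
  DF(L7)={L8}
  DF(L8)=∅

φ for u: defs {L0,L1,L3,L4,L5,L8}
  DF⁺ = {L4,L5,L6,L8}

Answer: ["L4", "L5", "L6", "L8"]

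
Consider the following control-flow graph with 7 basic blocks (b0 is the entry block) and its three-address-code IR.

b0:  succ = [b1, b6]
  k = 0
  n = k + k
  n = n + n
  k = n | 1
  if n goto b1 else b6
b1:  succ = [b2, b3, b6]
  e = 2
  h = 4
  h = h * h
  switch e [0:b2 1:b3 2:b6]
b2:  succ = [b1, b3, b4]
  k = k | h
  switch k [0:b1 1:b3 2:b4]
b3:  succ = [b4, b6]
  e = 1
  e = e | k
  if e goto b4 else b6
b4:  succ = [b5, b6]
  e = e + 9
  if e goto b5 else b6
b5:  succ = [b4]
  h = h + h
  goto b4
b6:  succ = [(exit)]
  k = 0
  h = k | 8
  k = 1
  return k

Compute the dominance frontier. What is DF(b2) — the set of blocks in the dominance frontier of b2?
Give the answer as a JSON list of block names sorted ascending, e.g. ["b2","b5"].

Answer: ["b1", "b3", "b4"]

Derivation:
idom tree: b1←b0 b2←b1 b3←b1 b4←b1 b5←b4 b6←b0
Dom at joins:
  b1: preds {b0,b2}: {b0} ∩ {b0,b1,b2} = {b0}; idom=b0
  b3: preds {b1,b2}: {b0,b1} ∩ {b0,b1,b2} = {b0,b1}; idom=b1
  b4: preds {b2,b3,b5}: {b0,b1,b2} ∩ {b0,b1,b3} ∩ {b0,b1,b4,b5} = {b0,b1}; idom=b1
  b6: preds {b0,b1,b3,b4}: {b0} ∩ {b0,b1} ∩ {b0,b1,b3} ∩ {b0,b1,b4} = {b0}; idom=b0

DF walk-up:
  b1←b0: walk · to b0
  b1←b2: walk b2→b1 to b0
  b3←b1: walk · to b1
  b3←b2: walk b2 to b1
  b4←b2: walk b2 to b1
  b4←b3: walk b3 to b1
  b4←b5: walk b5→b4 to b1
  b6←b0: walk · to b0
  b6←b1: walk b1 to b0
  b6←b3: walk b3→b1 to b0
  b6←b4: walk b4→b1 to b0
  b0: DF=∅
  b1: DF={b1,b6}
  b2: DF={b1,b3,b4}
  b3: DF={b4,b6}
  b4: DF={b4,b6}
  b5: DF={b4}
  b6: DF=∅

DF(b2) = ["b1", "b3", "b4"]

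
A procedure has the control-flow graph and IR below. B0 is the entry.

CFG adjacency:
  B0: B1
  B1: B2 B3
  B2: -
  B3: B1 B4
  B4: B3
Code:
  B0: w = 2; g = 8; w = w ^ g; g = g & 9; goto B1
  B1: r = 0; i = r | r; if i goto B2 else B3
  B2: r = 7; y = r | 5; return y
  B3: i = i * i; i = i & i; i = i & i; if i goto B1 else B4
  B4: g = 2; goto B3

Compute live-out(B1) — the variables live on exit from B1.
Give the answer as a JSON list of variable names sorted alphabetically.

Block summaries:
  B0: def={g,w} ue=∅
  B1: def={i,r} ue=∅
  B2: def={r,y} ue=∅
  B3: def={i} ue={i}
  B4: def={g} ue=∅

Backward fixpoint:
  B0: in=∅ out=∅
  B1: in=∅ out={i}
  B2: in=∅ out=∅
  B3: in={i} out={i}
  B4: in={i} out={i}

live-out(B1) = ["i"]

Answer: ["i"]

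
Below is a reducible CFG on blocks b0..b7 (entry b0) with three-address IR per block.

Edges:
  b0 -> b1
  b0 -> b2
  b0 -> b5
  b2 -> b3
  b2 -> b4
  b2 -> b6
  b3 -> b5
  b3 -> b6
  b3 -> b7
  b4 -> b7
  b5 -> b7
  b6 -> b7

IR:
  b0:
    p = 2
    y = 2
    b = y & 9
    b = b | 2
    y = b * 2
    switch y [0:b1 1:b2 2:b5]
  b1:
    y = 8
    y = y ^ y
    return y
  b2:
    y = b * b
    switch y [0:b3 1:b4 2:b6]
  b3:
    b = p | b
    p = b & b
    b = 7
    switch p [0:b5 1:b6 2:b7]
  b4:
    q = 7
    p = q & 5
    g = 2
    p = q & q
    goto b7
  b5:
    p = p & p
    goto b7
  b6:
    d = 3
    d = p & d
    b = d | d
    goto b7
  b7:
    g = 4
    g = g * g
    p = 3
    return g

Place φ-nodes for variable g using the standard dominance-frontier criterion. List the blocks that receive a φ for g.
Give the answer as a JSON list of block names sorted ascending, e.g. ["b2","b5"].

idom tree: b1←b0 b2←b0 b3←b2 b4←b2 b5←b0 b6←b2 b7←b0
Dom∩ at merges:
  b5: preds {b0,b3}: {b0} ∩ {b0,b2,b3} = {b0}; idom=b0
  b6: preds {b2,b3}: {b0,b2} ∩ {b0,b2,b3} = {b0,b2}; idom=b2
  b7: preds {b3,b4,b5,b6}: {b0,b2,b3} ∩ {b0,b2,b4} ∩ {b0,b5} ∩ {b0,b2,b6} = {b0}; idom=b0

DF walk-up:
  join b5 pred b0: · stop@b0
  join b5 pred b3: b3→b2 stop@b0
  join b6 pred b2: · stop@b2
  join b6 pred b3: b3 stop@b2
  join b7 pred b3: b3→b2 stop@b0
  join b7 pred b4: b4→b2 stop@b0
  join b7 pred b5: b5 stop@b0
  join b7 pred b6: b6→b2 stop@b0
  b0 → ∅
  b1 → ∅
  b2 → {b5,b7}
  b3 → {b5,b6,b7}
  b4 → {b7}
  b5 → {b7}
  b6 → {b7}
  b7 → ∅

φ for g: defs {b4,b7}
  DF⁺ = {b7}

Answer: ["b7"]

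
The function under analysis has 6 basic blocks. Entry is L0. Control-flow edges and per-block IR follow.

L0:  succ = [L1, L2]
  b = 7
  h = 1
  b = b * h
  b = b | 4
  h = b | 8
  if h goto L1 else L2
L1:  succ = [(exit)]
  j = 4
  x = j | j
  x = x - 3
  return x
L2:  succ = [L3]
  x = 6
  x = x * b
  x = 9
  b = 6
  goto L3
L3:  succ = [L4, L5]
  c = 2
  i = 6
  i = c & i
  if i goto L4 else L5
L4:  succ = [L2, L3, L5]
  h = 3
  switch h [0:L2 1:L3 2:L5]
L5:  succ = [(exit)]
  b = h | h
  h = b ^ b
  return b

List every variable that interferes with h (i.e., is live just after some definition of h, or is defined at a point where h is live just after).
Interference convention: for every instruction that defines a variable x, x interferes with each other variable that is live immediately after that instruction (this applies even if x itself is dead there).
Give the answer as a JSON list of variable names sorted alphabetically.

Answer: ["b", "c", "i", "x"]

Working:
def/use:
  L0 def {b,h} use ∅
  L1 def {j,x} use ∅
  L2 def {b,x} use {b}
  L3 def {c,i} use ∅
  L4 def {h} use ∅
  L5 def {b,h} use {h}

Live sets:
  live L0: ∅→{b,h}
  live L1: ∅→∅
  live L2: {b,h}→{b,h}
  live L3: {b,h}→{b,h}
  live L4: {b}→{b,h}
  live L5: {h}→∅

Conflict graph:
  b — {c,h,i,x}
  c — {b,h,i}
  h — {b,c,i,x}
  i — {b,c,h}
  j — ∅
  x — {b,h}

N(h) = ["b", "c", "i", "x"]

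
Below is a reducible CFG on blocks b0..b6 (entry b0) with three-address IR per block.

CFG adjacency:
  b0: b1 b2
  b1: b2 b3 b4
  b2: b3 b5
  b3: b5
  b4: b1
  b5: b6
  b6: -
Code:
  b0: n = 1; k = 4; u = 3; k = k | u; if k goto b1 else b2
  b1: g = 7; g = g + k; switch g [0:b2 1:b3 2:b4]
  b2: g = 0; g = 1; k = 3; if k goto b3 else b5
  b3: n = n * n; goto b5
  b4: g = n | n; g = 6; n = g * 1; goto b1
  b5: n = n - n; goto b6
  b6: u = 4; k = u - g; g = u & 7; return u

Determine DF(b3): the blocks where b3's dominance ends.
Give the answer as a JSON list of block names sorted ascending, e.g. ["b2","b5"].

idom tree: b1←b0 b2←b0 b3←b0 b4←b1 b5←b0 b6←b5
Dom∩ at merges:
  b1: preds {b0,b4}: {b0} ∩ {b0,b1,b4} = {b0}; idom=b0
  b2: preds {b0,b1}: {b0} ∩ {b0,b1} = {b0}; idom=b0
  b3: preds {b1,b2}: {b0,b1} ∩ {b0,b2} = {b0}; idom=b0
  b5: preds {b2,b3}: {b0,b2} ∩ {b0,b3} = {b0}; idom=b0

DF derivation:
  join b1 pred b0: · stop@b0
  join b1 pred b4: b4→b1 stop@b0
  join b2 pred b0: · stop@b0
  join b2 pred b1: b1 stop@b0
  join b3 pred b1: b1 stop@b0
  join b3 pred b2: b2 stop@b0
  join b5 pred b2: b2 stop@b0
  join b5 pred b3: b3 stop@b0
  b0 → ∅
  b1 → {b1,b2,b3}
  b2 → {b3,b5}
  b3 → {b5}
  b4 → {b1}
  b5 → ∅
  b6 → ∅

DF(b3) = ["b5"]

Answer: ["b5"]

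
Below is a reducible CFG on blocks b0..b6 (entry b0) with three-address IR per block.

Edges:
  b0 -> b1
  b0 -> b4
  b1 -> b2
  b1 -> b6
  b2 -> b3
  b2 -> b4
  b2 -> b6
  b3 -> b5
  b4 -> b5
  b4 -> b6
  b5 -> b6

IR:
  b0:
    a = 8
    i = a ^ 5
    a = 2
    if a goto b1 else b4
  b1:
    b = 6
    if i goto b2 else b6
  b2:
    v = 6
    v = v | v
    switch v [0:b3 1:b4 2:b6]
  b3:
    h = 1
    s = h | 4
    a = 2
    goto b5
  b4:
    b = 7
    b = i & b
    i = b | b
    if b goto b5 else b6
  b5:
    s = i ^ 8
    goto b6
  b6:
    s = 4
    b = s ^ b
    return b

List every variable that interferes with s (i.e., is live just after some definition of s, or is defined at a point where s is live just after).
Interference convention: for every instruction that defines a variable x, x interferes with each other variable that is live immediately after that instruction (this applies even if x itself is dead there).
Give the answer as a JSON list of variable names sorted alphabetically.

Per-block:
  b0: {a,i} / ∅
  b1: {b} / {i}
  b2: {v} / ∅
  b3: {a,h,s} / ∅
  b4: {b,i} / {i}
  b5: {s} / {i}
  b6: {b,s} / {b}

Liveness:
  b0: in=∅ out={i}
  b1: in={i} out={b,i}
  b2: in={b,i} out={b,i}
  b3: in={b,i} out={b,i}
  b4: in={i} out={b,i}
  b5: in={b,i} out={b}
  b6: in={b} out=∅

Interfere edges:
  a — {b,i}
  b — {a,h,i,s,v}
  h — {b,i}
  i — {a,b,h,s,v}
  s — {b,i}
  v — {b,i}

N(s) = ["b", "i"]

Answer: ["b", "i"]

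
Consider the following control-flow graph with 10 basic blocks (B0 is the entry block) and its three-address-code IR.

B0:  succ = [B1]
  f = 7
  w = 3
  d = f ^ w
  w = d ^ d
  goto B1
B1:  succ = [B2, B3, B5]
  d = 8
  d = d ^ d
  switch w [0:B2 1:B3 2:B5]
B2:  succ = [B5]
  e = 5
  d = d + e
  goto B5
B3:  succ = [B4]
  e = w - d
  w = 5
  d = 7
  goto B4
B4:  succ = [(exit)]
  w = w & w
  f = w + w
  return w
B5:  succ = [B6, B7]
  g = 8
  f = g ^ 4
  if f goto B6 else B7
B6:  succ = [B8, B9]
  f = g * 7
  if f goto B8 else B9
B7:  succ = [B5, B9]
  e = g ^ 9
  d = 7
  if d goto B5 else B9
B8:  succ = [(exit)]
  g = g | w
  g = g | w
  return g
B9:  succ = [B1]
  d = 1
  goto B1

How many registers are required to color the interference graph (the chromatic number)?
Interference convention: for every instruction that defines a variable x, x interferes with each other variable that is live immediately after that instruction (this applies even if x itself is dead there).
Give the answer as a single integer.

Answer: 3

Derivation:
def/use:
  B0: def={d,f,w} ue=∅
  B1: def={d} ue={w}
  B2: def={d,e} ue={d}
  B3: def={d,e,w} ue={d,w}
  B4: def={f,w} ue={w}
  B5: def={f,g} ue=∅
  B6: def={f} ue={g}
  B7: def={d,e} ue={g}
  B8: def={g} ue={g,w}
  B9: def={d} ue=∅

Liveness:
  B0 li=∅ lo={w}
  B1 li={w} lo={d,w}
  B2 li={d,w} lo={w}
  B3 li={d,w} lo={w}
  B4 li={w} lo=∅
  B5 li={w} lo={g,w}
  B6 li={g,w} lo={g,w}
  B7 li={g,w} lo={w}
  B8 li={g,w} lo=∅
  B9 li={w} lo={w}

Interfere edges:
  d↔{e,w}
  e↔{d,w}
  f↔{g,w}
  g↔{f,w}
  w↔{d,e,f,g}

Colouring:
  clique {d,e,w} ⇒ need ≥ 3
  assign d→r1 e→r2 f→r1 g→r2 w→r0 — no edge inside a register ⇒ χ ≤ 3
  χ = 3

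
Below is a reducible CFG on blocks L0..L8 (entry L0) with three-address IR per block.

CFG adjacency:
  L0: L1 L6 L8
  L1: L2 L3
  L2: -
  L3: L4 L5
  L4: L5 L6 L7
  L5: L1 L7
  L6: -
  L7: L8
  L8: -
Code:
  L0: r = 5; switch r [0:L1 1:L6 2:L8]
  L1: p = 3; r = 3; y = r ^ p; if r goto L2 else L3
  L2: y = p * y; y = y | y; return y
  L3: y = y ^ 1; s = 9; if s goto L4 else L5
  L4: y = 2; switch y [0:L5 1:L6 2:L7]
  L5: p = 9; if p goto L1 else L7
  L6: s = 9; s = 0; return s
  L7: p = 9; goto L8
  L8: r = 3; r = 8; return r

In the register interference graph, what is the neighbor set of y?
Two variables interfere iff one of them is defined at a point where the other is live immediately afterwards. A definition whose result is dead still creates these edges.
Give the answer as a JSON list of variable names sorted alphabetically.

Answer: ["p", "r"]

Derivation:
Per-block:
  L0 def {r} use ∅
  L1 def {p,r,y} use ∅
  L2 def {y} use {p,y}
  L3 def {s,y} use {y}
  L4 def {y} use ∅
  L5 def {p} use ∅
  L6 def {s} use ∅
  L7 def {p} use ∅
  L8 def {r} use ∅

Backward fixpoint:
  live L0: ∅→∅
  live L1: ∅→{p,y}
  live L2: {p,y}→∅
  live L3: {y}→∅
  live L4: ∅→∅
  live L5: ∅→∅
  live L6: ∅→∅
  live L7: ∅→∅
  live L8: ∅→∅

Interfere edges:
  p: {r,y}
  r: {p,y}
  s: ∅
  y: {p,r}

N(y) = ["p", "r"]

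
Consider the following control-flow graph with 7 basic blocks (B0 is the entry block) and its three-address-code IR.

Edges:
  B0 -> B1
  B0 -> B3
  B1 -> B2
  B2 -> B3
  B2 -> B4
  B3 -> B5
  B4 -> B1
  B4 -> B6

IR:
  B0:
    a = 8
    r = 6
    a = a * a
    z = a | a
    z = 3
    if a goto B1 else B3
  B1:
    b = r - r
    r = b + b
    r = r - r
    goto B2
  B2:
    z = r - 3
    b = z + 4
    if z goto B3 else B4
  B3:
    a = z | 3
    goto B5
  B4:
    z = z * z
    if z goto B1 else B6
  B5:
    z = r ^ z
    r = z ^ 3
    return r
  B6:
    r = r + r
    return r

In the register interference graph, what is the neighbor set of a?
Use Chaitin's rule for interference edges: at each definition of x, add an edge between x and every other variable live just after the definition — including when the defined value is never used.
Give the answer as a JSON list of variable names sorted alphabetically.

def/use:
  B0: {a,r,z} / ∅
  B1: {b,r} / {r}
  B2: {b,z} / {r}
  B3: {a} / {z}
  B4: {z} / {z}
  B5: {r,z} / {r,z}
  B6: {r} / {r}

Liveness:
  live B0: ∅→{r,z}
  live B1: {r}→{r}
  live B2: {r}→{r,z}
  live B3: {r,z}→{r,z}
  live B4: {r,z}→{r}
  live B5: {r,z}→∅
  live B6: {r}→∅

Conflict graph:
  a: {r,z}
  b: {r,z}
  r: {a,b,z}
  z: {a,b,r}

N(a) = ["r", "z"]

Answer: ["r", "z"]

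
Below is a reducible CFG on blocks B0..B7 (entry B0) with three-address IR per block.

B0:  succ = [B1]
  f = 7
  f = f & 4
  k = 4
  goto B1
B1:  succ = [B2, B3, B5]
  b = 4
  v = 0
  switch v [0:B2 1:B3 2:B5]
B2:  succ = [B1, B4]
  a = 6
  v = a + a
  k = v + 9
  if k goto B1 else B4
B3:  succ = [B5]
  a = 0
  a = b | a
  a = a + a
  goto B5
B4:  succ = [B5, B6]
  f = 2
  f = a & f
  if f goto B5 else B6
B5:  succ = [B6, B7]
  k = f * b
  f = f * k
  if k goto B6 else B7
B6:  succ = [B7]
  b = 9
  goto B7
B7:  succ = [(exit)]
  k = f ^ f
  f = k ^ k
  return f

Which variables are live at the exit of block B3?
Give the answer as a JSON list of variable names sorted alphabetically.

Block summaries:
  B0 def {f,k} use ∅
  B1 def {b,v} use ∅
  B2 def {a,k,v} use ∅
  B3 def {a} use {b}
  B4 def {f} use {a}
  B5 def {f,k} use {b,f}
  B6 def {b} use ∅
  B7 def {f,k} use {f}

Live sets:
  B0 li=∅ lo={f}
  B1 li={f} lo={b,f}
  B2 li={b,f} lo={a,b,f}
  B3 li={b,f} lo={b,f}
  B4 li={a,b} lo={b,f}
  B5 li={b,f} lo={f}
  B6 li={f} lo={f}
  B7 li={f} lo=∅

live-out(B3) = ["b", "f"]

Answer: ["b", "f"]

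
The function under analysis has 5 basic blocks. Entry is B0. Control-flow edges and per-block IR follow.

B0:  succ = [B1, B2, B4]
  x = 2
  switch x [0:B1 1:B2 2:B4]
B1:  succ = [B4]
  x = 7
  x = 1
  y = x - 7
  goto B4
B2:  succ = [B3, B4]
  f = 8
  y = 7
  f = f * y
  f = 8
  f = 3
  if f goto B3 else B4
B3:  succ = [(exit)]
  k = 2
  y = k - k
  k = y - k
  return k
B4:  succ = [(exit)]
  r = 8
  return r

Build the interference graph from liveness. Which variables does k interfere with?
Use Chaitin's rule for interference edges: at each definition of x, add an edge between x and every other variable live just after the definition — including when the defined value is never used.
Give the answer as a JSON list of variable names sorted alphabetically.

Per-block:
  B0 def {x} use ∅
  B1 def {x,y} use ∅
  B2 def {f,y} use ∅
  B3 def {k,y} use ∅
  B4 def {r} use ∅

Liveness:
  B0: in=∅ out=∅
  B1: in=∅ out=∅
  B2: in=∅ out=∅
  B3: in=∅ out=∅
  B4: in=∅ out=∅

Conflict graph:
  f — {y}
  k — {y}
  r — ∅
  x — ∅
  y — {f,k}

N(k) = ["y"]

Answer: ["y"]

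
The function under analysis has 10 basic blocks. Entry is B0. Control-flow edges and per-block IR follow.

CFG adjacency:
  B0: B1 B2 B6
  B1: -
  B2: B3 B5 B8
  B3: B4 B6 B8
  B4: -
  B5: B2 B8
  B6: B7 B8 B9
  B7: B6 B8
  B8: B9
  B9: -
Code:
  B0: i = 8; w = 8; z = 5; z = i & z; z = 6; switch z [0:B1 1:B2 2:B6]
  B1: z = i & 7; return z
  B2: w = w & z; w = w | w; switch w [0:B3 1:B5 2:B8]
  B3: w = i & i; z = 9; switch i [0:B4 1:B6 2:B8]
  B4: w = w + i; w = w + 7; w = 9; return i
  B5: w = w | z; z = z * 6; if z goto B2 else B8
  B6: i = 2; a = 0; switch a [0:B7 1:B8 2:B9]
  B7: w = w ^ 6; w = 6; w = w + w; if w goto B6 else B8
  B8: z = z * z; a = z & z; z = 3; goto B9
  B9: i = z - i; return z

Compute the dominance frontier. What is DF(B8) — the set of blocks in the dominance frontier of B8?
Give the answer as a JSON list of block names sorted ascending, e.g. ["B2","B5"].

Answer: ["B9"]

Analysis:
idom tree: B1←B0 B2←B0 B3←B2 B4←B3 B5←B2 B6←B0 B7←B6 B8←B0 B9←B0
Dom at joins:
  B2: preds {B0,B5}: {B0} ∩ {B0,B2,B5} = {B0}; idom=B0
  B6: preds {B0,B3,B7}: {B0} ∩ {B0,B2,B3} ∩ {B0,B6,B7} = {B0}; idom=B0
  B8: preds {B2,B3,B5,B6,B7}: {B0,B2} ∩ {B0,B2,B3} ∩ {B0,B2,B5} ∩ {B0,B6} ∩ {B0,B6,B7} = {B0}; idom=B0
  B9: preds {B6,B8}: {B0,B6} ∩ {B0,B8} = {B0}; idom=B0

DF walk-up:
  B2←B0: walk · to B0
  B2←B5: walk B5→B2 to B0
  B6←B0: walk · to B0
  B6←B3: walk B3→B2 to B0
  B6←B7: walk B7→B6 to B0
  B8←B2: walk B2 to B0
  B8←B3: walk B3→B2 to B0
  B8←B5: walk B5→B2 to B0
  B8←B6: walk B6 to B0
  B8←B7: walk B7→B6 to B0
  B9←B6: walk B6 to B0
  B9←B8: walk B8 to B0
  DF(B0)=∅
  DF(B1)=∅
  DF(B2)={B2,B6,B8}
  DF(B3)={B6,B8}
  DF(B4)=∅
  DF(B5)={B2,B8}
  DF(B6)={B6,B8,B9}
  DF(B7)={B6,B8}
  DF(B8)={B9}
  DF(B9)=∅

DF(B8) = ["B9"]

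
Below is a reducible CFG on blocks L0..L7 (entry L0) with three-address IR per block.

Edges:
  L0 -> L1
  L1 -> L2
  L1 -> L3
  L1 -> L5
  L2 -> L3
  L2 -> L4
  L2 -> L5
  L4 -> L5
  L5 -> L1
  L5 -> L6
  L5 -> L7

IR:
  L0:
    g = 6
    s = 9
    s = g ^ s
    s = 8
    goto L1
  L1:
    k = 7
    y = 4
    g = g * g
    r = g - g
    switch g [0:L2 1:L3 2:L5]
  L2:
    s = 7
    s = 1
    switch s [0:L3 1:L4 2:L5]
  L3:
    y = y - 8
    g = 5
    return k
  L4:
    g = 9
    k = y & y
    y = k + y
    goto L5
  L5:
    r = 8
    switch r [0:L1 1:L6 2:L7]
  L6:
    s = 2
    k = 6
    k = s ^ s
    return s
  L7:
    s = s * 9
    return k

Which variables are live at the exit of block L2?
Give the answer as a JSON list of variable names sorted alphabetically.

Per-block:
  L0 def {g,s} use ∅
  L1 def {g,k,r,y} use {g}
  L2 def {s} use ∅
  L3 def {g,y} use {k,y}
  L4 def {g,k,y} use {y}
  L5 def {r} use ∅
  L6 def {k,s} use ∅
  L7 def {s} use {k,s}

Backward fixpoint:
  live L0: ∅→{g,s}
  live L1: {g,s}→{g,k,s,y}
  live L2: {g,k,y}→{g,k,s,y}
  live L3: {k,y}→∅
  live L4: {s,y}→{g,k,s}
  live L5: {g,k,s}→{g,k,s}
  live L6: ∅→∅
  live L7: {k,s}→∅

live-out(L2) = ["g", "k", "s", "y"]

Answer: ["g", "k", "s", "y"]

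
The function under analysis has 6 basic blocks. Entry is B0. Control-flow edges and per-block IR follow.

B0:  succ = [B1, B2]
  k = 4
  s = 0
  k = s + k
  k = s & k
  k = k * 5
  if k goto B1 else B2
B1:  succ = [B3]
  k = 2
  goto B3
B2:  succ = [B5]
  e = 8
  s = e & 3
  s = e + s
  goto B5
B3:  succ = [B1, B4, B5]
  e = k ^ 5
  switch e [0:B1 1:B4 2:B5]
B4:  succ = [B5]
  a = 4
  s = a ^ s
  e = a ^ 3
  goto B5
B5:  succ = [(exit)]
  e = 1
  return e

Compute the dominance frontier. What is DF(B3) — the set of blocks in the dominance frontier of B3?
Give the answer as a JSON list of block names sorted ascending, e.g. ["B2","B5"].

idom tree: B1←B0 B2←B0 B3←B1 B4←B3 B5←B0
Dom∩ at merges:
  B1: preds {B0,B3}: {B0} ∩ {B0,B1,B3} = {B0}; idom=B0
  B5: preds {B2,B3,B4}: {B0,B2} ∩ {B0,B1,B3} ∩ {B0,B1,B3,B4} = {B0}; idom=B0

Frontier:
  B1←B0: walk · to B0
  B1←B3: walk B3→B1 to B0
  B5←B2: walk B2 to B0
  B5←B3: walk B3→B1 to B0
  B5←B4: walk B4→B3→B1 to B0
  B0 → ∅
  B1 → {B1,B5}
  B2 → {B5}
  B3 → {B1,B5}
  B4 → {B5}
  B5 → ∅

DF(B3) = ["B1", "B5"]

Answer: ["B1", "B5"]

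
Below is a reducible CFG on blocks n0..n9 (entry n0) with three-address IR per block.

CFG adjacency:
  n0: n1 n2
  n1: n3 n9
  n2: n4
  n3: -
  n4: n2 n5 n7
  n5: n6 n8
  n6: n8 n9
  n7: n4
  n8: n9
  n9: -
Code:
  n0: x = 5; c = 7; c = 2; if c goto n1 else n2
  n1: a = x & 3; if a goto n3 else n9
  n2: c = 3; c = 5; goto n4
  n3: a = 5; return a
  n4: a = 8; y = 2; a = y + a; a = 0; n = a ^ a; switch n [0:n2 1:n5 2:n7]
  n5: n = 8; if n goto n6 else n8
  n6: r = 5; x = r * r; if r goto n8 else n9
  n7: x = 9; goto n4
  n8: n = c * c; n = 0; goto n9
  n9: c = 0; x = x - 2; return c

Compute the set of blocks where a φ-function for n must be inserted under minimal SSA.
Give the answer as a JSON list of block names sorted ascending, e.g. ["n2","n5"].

idom tree: n1←n0 n2←n0 n3←n1 n4←n2 n5←n4 n6←n5 n7←n4 n8←n5 n9←n0
Dom∩ at merges:
  n2: preds {n0,n4}: {n0} ∩ {n0,n2,n4} = {n0}; idom=n0
  n4: preds {n2,n7}: {n0,n2} ∩ {n0,n2,n4,n7} = {n0,n2}; idom=n2
  n8: preds {n5,n6}: {n0,n2,n4,n5} ∩ {n0,n2,n4,n5,n6} = {n0,n2,n4,n5}; idom=n5
  n9: preds {n1,n6,n8}: {n0,n1} ∩ {n0,n2,n4,n5,n6} ∩ {n0,n2,n4,n5,n8} = {n0}; idom=n0

Frontier:
  join n2 pred n0: · stop@n0
  join n2 pred n4: n4→n2 stop@n0
  join n4 pred n2: · stop@n2
  join n4 pred n7: n7→n4 stop@n2
  join n8 pred n5: · stop@n5
  join n8 pred n6: n6 stop@n5
  join n9 pred n1: n1 stop@n0
  join n9 pred n6: n6→n5→n4→n2 stop@n0
  join n9 pred n8: n8→n5→n4→n2 stop@n0
  n0 → ∅
  n1 → {n9}
  n2 → {n2,n9}
  n3 → ∅
  n4 → {n2,n4,n9}
  n5 → {n9}
  n6 → {n8,n9}
  n7 → {n4}
  n8 → {n9}
  n9 → ∅

φ for n: defs {n4,n5,n8}
  DF⁺ = {n2,n4,n9}

Answer: ["n2", "n4", "n9"]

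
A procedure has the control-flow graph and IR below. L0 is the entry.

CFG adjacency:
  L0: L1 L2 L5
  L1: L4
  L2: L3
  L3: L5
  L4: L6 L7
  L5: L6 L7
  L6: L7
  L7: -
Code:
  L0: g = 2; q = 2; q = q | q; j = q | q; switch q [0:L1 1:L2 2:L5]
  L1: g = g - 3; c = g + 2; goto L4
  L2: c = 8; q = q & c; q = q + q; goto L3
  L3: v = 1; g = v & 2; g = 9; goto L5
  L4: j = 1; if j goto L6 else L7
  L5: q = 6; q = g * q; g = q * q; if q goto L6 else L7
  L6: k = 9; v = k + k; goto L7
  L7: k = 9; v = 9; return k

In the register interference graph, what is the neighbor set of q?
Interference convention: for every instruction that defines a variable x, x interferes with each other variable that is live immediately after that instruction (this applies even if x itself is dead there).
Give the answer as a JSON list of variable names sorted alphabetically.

Answer: ["c", "g", "j"]

Derivation:
def/use:
  L0 def {g,j,q} use ∅
  L1 def {c,g} use {g}
  L2 def {c,q} use {q}
  L3 def {g,v} use ∅
  L4 def {j} use ∅
  L5 def {g,q} use {g}
  L6 def {k,v} use ∅
  L7 def {k,v} use ∅

Live sets:
  L0: in=∅ out={g,q}
  L1: in={g} out=∅
  L2: in={q} out=∅
  L3: in=∅ out={g}
  L4: in=∅ out=∅
  L5: in={g} out=∅
  L6: in=∅ out=∅
  L7: in=∅ out=∅

Conflict graph:
  c — {q}
  g — {j,q}
  j — {g,q}
  k — {v}
  q — {c,g,j}
  v — {k}

N(q) = ["c", "g", "j"]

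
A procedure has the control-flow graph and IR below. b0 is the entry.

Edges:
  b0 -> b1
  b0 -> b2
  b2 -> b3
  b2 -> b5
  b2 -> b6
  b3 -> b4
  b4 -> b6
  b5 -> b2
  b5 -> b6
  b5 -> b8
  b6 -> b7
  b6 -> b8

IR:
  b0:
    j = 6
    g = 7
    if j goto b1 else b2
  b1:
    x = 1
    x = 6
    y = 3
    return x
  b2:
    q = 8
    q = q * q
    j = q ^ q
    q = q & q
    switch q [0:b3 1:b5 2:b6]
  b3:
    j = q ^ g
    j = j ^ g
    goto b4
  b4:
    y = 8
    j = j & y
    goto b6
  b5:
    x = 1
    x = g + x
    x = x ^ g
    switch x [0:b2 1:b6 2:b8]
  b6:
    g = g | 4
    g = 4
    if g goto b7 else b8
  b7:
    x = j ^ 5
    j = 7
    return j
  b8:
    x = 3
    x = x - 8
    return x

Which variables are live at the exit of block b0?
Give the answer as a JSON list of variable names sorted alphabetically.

Answer: ["g"]

Working:
Per-block:
  b0: {g,j} / ∅
  b1: {x,y} / ∅
  b2: {j,q} / ∅
  b3: {j} / {g,q}
  b4: {j,y} / {j}
  b5: {x} / {g}
  b6: {g} / {g}
  b7: {j,x} / {j}
  b8: {x} / ∅

Live sets:
  b0 li=∅ lo={g}
  b1 li=∅ lo=∅
  b2 li={g} lo={g,j,q}
  b3 li={g,q} lo={g,j}
  b4 li={g,j} lo={g,j}
  b5 li={g,j} lo={g,j}
  b6 li={g,j} lo={j}
  b7 li={j} lo=∅
  b8 li=∅ lo=∅

live-out(b0) = ["g"]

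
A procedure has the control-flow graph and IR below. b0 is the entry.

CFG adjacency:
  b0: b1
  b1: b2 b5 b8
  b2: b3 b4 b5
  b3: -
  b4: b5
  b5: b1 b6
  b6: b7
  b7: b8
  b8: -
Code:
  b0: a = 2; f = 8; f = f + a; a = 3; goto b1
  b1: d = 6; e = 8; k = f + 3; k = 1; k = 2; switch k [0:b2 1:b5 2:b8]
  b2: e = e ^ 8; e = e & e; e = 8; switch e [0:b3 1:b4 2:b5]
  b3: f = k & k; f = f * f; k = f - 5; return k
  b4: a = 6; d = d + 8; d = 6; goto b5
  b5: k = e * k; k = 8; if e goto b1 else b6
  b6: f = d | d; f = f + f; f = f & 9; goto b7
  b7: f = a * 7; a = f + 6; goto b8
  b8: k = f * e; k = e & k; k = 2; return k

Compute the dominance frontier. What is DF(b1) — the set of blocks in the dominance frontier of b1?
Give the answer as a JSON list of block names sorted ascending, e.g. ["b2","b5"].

Answer: ["b1"]

Derivation:
idom tree: b1←b0 b2←b1 b3←b2 b4←b2 b5←b1 b6←b5 b7←b6 b8←b1
Join-block Dom:
  b1: preds {b0,b5}: {b0} ∩ {b0,b1,b5} = {b0}; idom=b0
  b5: preds {b1,b2,b4}: {b0,b1} ∩ {b0,b1,b2} ∩ {b0,b1,b2,b4} = {b0,b1}; idom=b1
  b8: preds {b1,b7}: {b0,b1} ∩ {b0,b1,b5,b6,b7} = {b0,b1}; idom=b1

Frontier:
  b1←b0: walk · to b0
  b1←b5: walk b5→b1 to b0
  b5←b1: walk · to b1
  b5←b2: walk b2 to b1
  b5←b4: walk b4→b2 to b1
  b8←b1: walk · to b1
  b8←b7: walk b7→b6→b5 to b1
  DF(b0)=∅
  DF(b1)={b1}
  DF(b2)={b5}
  DF(b3)=∅
  DF(b4)={b5}
  DF(b5)={b1,b8}
  DF(b6)={b8}
  DF(b7)={b8}
  DF(b8)=∅

DF(b1) = ["b1"]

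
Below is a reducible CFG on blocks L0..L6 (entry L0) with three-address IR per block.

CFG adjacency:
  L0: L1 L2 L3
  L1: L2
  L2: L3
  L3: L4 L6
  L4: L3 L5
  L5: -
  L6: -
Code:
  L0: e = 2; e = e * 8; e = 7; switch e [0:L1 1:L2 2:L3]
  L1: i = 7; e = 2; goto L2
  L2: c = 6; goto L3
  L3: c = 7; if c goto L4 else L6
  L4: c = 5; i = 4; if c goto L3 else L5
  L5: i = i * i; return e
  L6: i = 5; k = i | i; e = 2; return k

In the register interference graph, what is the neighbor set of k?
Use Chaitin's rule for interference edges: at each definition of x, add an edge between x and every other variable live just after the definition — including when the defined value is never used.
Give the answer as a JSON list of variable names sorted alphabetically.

Per-block:
  L0: {e} / ∅
  L1: {e,i} / ∅
  L2: {c} / ∅
  L3: {c} / ∅
  L4: {c,i} / ∅
  L5: {i} / {e,i}
  L6: {e,i,k} / ∅

Live sets:
  live L0: ∅→{e}
  live L1: ∅→{e}
  live L2: {e}→{e}
  live L3: {e}→{e}
  live L4: {e}→{e,i}
  live L5: {e,i}→∅
  live L6: ∅→∅

Interference:
  c — {e,i}
  e — {c,i,k}
  i — {c,e}
  k — {e}

N(k) = ["e"]

Answer: ["e"]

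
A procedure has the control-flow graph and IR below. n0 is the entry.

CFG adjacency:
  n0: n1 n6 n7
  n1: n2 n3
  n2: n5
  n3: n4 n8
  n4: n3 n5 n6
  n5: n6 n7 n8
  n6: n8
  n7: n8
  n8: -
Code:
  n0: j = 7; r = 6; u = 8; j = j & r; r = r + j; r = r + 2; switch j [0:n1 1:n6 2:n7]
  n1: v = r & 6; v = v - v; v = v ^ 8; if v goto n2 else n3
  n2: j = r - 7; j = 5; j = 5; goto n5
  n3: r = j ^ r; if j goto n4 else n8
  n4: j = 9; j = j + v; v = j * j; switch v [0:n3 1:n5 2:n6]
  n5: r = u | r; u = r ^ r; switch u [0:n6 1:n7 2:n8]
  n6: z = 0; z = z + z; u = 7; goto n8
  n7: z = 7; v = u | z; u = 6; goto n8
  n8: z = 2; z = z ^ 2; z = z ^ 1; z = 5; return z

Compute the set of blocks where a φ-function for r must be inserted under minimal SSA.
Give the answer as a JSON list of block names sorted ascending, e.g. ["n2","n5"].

idom tree: n1←n0 n2←n1 n3←n1 n4←n3 n5←n1 n6←n0 n7←n0 n8←n0
Join-block Dom:
  n3: preds {n1,n4}: {n0,n1} ∩ {n0,n1,n3,n4} = {n0,n1}; idom=n1
  n5: preds {n2,n4}: {n0,n1,n2} ∩ {n0,n1,n3,n4} = {n0,n1}; idom=n1
  n6: preds {n0,n4,n5}: {n0} ∩ {n0,n1,n3,n4} ∩ {n0,n1,n5} = {n0}; idom=n0
  n7: preds {n0,n5}: {n0} ∩ {n0,n1,n5} = {n0}; idom=n0
  n8: preds {n3,n5,n6,n7}: {n0,n1,n3} ∩ {n0,n1,n5} ∩ {n0,n6} ∩ {n0,n7} = {n0}; idom=n0

DF walk-up:
  join n3 pred n1: · stop@n1
  join n3 pred n4: n4→n3 stop@n1
  join n5 pred n2: n2 stop@n1
  join n5 pred n4: n4→n3 stop@n1
  join n6 pred n0: · stop@n0
  join n6 pred n4: n4→n3→n1 stop@n0
  join n6 pred n5: n5→n1 stop@n0
  join n7 pred n0: · stop@n0
  join n7 pred n5: n5→n1 stop@n0
  join n8 pred n3: n3→n1 stop@n0
  join n8 pred n5: n5→n1 stop@n0
  join n8 pred n6: n6 stop@n0
  join n8 pred n7: n7 stop@n0
  n0: DF=∅
  n1: DF={n6,n7,n8}
  n2: DF={n5}
  n3: DF={n3,n5,n6,n8}
  n4: DF={n3,n5,n6}
  n5: DF={n6,n7,n8}
  n6: DF={n8}
  n7: DF={n8}
  n8: DF=∅

φ for r: defs {n0,n3,n5}
  DF⁺ = {n3,n5,n6,n7,n8}

Answer: ["n3", "n5", "n6", "n7", "n8"]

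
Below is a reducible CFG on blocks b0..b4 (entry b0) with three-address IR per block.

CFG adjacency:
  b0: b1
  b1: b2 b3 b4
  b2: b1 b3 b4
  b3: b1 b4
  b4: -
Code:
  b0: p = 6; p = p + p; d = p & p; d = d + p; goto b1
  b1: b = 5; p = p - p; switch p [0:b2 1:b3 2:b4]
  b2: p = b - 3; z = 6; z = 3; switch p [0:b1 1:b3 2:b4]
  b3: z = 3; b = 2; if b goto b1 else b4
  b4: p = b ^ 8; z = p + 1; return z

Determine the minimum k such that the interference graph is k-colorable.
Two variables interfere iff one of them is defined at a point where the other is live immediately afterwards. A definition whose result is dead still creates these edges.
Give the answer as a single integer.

Answer: 3

Analysis:
def/use:
  b0 def {d,p} use ∅
  b1 def {b,p} use {p}
  b2 def {p,z} use {b}
  b3 def {b,z} use ∅
  b4 def {p,z} use {b}

Live sets:
  b0: in=∅ out={p}
  b1: in={p} out={b,p}
  b2: in={b} out={b,p}
  b3: in={p} out={b,p}
  b4: in={b} out=∅

Conflict graph:
  b: {p,z}
  d: {p}
  p: {b,d,z}
  z: {b,p}

Colouring:
  {b,p,z} pairwise interfere (3-clique) ⇒ χ ≥ 3
  assign b→r1 d→r1 p→r0 z→r2 — no edge inside a register ⇒ χ ≤ 3
  χ = 3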